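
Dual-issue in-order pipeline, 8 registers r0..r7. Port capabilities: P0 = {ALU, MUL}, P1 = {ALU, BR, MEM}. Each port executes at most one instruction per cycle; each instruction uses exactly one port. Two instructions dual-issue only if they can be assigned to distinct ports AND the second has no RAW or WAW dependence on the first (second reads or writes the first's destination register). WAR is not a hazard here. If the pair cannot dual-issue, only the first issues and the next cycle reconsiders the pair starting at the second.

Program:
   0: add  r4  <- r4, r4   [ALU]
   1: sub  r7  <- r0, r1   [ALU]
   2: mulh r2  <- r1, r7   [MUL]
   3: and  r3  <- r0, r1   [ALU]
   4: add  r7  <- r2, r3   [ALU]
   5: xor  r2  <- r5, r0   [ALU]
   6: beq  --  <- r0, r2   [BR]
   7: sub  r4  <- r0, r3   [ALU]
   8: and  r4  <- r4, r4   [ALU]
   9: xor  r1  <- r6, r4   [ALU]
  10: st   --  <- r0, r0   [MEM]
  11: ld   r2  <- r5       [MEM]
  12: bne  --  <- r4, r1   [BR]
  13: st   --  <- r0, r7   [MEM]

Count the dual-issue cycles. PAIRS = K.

#0 head=0: add;sub i0/i1 dual
#1 head=2: mulh;and i2/i3 dual
#2 head=4: add;xor i4/i5 dual
#3 head=6: beq;sub i6/i7 dual
#4 head=8: and i8 RAW r4
#5 head=9: xor;st i9/i10 dual
#6 head=11: ld i11 no-port MEM/BR
#7 head=12: bne i12 no-port BR/MEM
#8 head=13: st i13 tail

PAIRS = 5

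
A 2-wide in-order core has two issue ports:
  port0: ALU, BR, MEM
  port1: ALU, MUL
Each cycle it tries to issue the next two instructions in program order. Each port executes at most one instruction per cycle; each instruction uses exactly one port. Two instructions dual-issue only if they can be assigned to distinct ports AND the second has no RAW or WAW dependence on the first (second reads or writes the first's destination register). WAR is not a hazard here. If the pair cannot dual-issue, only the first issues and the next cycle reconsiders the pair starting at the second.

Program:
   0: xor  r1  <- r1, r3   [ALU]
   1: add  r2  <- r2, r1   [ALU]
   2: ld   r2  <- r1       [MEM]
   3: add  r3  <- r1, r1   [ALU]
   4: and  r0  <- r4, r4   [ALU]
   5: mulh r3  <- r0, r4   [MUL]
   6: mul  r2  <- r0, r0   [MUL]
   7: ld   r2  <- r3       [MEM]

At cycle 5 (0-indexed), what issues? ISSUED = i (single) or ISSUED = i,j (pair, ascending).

t=0 i0:xor ; RAW r1
t=1 i1:add ; WAW r2
t=2 i2,i3:ld+add ; dual
t=3 i4:and ; RAW r0
t=4 i5:mulh ; no-port MUL/MUL
t=5 i6:mul ; WAW r2
t=6 i7:ld ; tail

ISSUED = 6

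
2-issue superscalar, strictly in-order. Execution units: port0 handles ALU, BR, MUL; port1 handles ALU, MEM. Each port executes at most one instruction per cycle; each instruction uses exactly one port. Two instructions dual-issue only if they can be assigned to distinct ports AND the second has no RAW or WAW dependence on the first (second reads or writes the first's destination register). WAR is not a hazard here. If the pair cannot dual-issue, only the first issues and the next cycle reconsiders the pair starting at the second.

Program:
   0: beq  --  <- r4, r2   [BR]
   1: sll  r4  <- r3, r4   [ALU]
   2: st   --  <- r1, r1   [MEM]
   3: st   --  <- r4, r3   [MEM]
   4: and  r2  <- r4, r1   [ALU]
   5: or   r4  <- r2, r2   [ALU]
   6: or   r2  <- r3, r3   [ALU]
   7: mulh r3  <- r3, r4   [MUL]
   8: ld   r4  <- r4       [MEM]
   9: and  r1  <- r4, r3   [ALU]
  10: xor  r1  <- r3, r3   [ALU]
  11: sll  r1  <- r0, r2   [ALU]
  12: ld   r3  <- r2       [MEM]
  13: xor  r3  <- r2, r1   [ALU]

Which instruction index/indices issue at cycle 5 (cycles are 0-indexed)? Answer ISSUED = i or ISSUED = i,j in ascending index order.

ISSUED = 9

c0: i0,i1 beq.BR+sll.ALU  dual
c1: i2 st.MEM  no-port MEM/MEM
c2: i3,i4 st.MEM+and.ALU  dual
c3: i5,i6 or.ALU+or.ALU  dual
c4: i7,i8 mulh.MUL+ld.MEM  dual
c5: i9 and.ALU  WAW r1
c6: i10 xor.ALU  WAW r1
c7: i11,i12 sll.ALU+ld.MEM  dual
c8: i13 xor.ALU  tail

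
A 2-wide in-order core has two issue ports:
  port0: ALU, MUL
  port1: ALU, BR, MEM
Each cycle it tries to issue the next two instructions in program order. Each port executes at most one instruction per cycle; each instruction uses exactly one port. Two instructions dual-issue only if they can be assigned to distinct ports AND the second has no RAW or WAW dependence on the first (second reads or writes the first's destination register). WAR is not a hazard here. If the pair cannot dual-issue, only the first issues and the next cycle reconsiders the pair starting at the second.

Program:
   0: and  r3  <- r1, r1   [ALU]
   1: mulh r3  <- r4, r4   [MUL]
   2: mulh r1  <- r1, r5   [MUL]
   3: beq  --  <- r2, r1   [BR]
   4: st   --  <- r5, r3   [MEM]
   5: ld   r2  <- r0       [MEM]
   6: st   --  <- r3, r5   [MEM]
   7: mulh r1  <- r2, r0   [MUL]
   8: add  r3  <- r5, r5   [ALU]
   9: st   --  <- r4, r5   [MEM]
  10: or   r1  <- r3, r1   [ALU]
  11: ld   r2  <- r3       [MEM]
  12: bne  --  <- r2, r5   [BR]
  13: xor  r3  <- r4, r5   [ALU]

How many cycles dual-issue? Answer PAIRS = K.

PAIRS = 4

0. and.ALU @i0  | WAW r3
1. mulh.MUL @i1  | no-port MUL/MUL
2. mulh.MUL @i2  | RAW r1
3. beq.BR @i3  | no-port BR/MEM
4. st.MEM @i4  | no-port MEM/MEM
5. ld.MEM @i5  | no-port MEM/MEM
6. st.MEM mulh.MUL @i6/i7  | dual
7. add.ALU st.MEM @i8/i9  | dual
8. or.ALU ld.MEM @i10/i11  | dual
9. bne.BR xor.ALU @i12/i13  | dual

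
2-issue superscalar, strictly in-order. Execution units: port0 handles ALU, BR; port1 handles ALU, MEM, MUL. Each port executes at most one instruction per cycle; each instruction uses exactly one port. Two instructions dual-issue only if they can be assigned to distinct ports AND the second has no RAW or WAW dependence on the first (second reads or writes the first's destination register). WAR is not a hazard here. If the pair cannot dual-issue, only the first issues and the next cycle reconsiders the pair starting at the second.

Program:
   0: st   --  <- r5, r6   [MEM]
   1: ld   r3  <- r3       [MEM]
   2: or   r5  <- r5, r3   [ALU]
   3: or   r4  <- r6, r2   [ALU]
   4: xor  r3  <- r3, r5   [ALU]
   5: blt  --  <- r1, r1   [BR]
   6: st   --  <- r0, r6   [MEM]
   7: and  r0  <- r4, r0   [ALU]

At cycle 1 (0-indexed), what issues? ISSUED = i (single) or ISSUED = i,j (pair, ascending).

ISSUED = 1

[0] i0  st.MEM  -- no-port MEM/MEM
[1] i1  ld.MEM  -- RAW r3
[2] i2&i3  or.ALU;or.ALU  -- pair
[3] i4&i5  xor.ALU;blt.BR  -- pair
[4] i6&i7  st.MEM;and.ALU  -- pair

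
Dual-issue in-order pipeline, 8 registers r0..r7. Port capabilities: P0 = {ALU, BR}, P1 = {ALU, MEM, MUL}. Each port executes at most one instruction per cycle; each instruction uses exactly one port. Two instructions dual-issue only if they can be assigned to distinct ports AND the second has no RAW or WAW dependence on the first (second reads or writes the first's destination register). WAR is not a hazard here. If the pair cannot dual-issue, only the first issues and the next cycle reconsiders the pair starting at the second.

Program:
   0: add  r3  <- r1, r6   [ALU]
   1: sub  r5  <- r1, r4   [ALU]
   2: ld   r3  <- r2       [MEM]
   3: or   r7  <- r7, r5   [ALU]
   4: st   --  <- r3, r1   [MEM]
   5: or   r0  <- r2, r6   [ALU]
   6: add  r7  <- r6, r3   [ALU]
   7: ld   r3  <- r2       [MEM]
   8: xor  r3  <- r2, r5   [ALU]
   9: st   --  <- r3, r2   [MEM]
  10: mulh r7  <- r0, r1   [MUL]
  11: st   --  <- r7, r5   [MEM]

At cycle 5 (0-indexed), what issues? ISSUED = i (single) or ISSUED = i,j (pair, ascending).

ISSUED = 9

#0 head=0: add+sub i0&i1 dual
#1 head=2: ld+or i2&i3 dual
#2 head=4: st+or i4&i5 dual
#3 head=6: add+ld i6&i7 dual
#4 head=8: xor i8 RAW r3
#5 head=9: st i9 no-port MEM/MUL
#6 head=10: mulh i10 no-port MUL/MEM
#7 head=11: st i11 tail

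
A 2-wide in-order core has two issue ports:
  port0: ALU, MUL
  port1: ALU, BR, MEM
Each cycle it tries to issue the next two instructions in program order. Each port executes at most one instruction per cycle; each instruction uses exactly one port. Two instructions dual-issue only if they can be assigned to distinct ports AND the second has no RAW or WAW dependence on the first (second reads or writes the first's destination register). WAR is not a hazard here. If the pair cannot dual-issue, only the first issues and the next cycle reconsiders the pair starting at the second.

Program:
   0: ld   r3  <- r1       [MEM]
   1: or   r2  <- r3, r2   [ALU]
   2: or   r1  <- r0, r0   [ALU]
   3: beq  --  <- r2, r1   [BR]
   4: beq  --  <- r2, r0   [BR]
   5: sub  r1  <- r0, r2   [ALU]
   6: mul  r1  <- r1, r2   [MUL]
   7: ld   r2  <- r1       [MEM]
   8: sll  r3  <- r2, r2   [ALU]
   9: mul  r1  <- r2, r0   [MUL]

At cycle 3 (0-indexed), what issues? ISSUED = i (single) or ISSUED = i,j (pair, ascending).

c0: i0 ld  RAW r3
c1: i1&i2 or+or  dual
c2: i3 beq  no-port BR/BR
c3: i4&i5 beq+sub  dual
c4: i6 mul  RAW r1
c5: i7 ld  RAW r2
c6: i8&i9 sll+mul  dual

ISSUED = 4,5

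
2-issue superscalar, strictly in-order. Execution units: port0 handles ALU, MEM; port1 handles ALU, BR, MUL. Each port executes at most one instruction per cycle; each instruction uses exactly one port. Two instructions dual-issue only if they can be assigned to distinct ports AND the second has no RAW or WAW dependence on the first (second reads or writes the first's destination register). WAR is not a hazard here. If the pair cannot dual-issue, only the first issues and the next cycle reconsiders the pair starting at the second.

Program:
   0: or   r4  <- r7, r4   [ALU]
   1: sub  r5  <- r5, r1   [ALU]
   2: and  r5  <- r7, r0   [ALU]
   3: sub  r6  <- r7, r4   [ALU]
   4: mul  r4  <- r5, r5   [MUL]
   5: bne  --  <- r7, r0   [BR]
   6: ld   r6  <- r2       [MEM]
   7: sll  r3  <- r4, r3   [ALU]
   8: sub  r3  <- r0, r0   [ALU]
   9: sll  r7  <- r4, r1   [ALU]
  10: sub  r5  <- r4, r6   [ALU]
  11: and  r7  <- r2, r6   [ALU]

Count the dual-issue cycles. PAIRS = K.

PAIRS = 5

[0] i0,i1  or.ALU/sub.ALU  -- 2-wide
[1] i2,i3  and.ALU/sub.ALU  -- 2-wide
[2] i4  mul.MUL  -- no-port MUL/BR
[3] i5,i6  bne.BR/ld.MEM  -- 2-wide
[4] i7  sll.ALU  -- WAW r3
[5] i8,i9  sub.ALU/sll.ALU  -- 2-wide
[6] i10,i11  sub.ALU/and.ALU  -- 2-wide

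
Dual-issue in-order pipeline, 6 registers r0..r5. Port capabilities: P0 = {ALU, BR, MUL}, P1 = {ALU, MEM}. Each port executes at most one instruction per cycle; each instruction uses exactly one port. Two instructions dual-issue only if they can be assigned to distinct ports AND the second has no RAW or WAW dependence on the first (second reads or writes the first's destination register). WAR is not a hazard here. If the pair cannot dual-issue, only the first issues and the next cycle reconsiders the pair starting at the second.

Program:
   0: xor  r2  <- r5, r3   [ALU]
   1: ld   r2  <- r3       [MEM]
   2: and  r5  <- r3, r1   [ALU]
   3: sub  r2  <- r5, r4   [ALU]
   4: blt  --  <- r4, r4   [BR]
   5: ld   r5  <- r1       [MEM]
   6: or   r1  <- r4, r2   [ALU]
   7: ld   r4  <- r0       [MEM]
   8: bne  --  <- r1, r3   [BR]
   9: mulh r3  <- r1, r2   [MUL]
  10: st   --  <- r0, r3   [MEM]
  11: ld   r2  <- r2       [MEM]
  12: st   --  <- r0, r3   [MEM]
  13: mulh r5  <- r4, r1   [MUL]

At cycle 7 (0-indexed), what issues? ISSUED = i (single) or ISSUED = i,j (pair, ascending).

#0 head=0: xor.ALU i0 WAW r2
#1 head=1: ld.MEM/and.ALU i1,i2 pair
#2 head=3: sub.ALU/blt.BR i3,i4 pair
#3 head=5: ld.MEM/or.ALU i5,i6 pair
#4 head=7: ld.MEM/bne.BR i7,i8 pair
#5 head=9: mulh.MUL i9 RAW r3
#6 head=10: st.MEM i10 no-port MEM/MEM
#7 head=11: ld.MEM i11 no-port MEM/MEM
#8 head=12: st.MEM/mulh.MUL i12,i13 pair

ISSUED = 11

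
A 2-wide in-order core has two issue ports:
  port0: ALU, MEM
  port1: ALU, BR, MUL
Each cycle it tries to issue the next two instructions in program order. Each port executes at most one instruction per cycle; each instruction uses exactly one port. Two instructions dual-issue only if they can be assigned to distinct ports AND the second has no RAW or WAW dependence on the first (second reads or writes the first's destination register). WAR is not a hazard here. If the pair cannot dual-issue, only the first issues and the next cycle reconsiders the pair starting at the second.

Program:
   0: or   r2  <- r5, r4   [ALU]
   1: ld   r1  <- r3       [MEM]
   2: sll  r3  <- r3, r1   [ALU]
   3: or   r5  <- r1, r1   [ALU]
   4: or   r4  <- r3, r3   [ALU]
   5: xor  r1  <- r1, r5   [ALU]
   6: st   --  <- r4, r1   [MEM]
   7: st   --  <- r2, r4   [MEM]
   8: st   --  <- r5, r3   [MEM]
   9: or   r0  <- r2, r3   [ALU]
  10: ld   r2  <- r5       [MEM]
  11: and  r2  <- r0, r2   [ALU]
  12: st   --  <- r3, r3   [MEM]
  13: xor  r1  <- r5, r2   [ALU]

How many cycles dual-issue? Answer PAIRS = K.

#0 head=0: or ld i0,i1 2-wide
#1 head=2: sll or i2,i3 2-wide
#2 head=4: or xor i4,i5 2-wide
#3 head=6: st i6 no-port MEM/MEM
#4 head=7: st i7 no-port MEM/MEM
#5 head=8: st or i8,i9 2-wide
#6 head=10: ld i10 RAW+WAW r2
#7 head=11: and st i11,i12 2-wide
#8 head=13: xor i13 tail

PAIRS = 5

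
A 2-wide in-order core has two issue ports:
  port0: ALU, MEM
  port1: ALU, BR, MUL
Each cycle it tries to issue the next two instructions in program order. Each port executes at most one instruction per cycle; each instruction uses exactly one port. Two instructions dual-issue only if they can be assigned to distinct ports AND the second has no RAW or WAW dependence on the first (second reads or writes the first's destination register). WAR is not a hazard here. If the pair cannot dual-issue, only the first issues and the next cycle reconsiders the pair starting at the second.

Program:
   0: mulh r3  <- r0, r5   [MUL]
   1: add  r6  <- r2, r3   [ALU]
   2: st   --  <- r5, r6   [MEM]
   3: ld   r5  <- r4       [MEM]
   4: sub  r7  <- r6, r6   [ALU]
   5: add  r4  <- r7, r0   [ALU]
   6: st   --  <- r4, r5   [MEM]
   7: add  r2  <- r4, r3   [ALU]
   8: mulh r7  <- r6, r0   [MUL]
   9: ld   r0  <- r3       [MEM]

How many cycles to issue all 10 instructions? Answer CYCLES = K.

c0: i0 mulh.MUL  RAW r3
c1: i1 add.ALU  RAW r6
c2: i2 st.MEM  no-port MEM/MEM
c3: i3&i4 ld.MEM/sub.ALU  pair
c4: i5 add.ALU  RAW r4
c5: i6&i7 st.MEM/add.ALU  pair
c6: i8&i9 mulh.MUL/ld.MEM  pair

CYCLES = 7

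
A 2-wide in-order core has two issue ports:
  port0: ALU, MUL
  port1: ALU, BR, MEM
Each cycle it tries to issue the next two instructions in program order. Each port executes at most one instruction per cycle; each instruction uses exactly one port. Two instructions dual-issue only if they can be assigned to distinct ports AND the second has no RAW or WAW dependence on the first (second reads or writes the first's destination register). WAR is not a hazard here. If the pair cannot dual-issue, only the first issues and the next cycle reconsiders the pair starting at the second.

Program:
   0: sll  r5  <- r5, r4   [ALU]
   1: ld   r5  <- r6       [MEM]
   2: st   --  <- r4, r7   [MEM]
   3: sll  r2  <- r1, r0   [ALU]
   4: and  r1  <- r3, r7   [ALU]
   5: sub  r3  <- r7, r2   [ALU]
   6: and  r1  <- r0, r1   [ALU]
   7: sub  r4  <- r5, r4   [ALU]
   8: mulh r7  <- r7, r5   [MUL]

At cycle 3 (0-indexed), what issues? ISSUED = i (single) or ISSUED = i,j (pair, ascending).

ISSUED = 4,5

t=0 i0:sll ; WAW r5
t=1 i1:ld ; no-port MEM/MEM
t=2 i2/i3:st/sll ; dual
t=3 i4/i5:and/sub ; dual
t=4 i6/i7:and/sub ; dual
t=5 i8:mulh ; tail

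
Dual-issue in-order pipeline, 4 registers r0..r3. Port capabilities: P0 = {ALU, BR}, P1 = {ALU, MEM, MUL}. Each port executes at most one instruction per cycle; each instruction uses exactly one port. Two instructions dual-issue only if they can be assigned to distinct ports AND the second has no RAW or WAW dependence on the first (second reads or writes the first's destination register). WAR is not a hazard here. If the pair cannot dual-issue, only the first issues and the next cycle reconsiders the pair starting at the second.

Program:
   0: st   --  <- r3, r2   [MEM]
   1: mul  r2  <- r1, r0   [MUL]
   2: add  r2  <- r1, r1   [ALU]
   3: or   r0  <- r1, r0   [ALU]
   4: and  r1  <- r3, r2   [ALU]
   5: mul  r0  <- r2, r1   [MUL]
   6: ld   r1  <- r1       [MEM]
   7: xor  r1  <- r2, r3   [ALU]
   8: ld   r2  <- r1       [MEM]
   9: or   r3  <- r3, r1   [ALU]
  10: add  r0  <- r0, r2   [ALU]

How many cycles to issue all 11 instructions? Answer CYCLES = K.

CYCLES = 9

0. st.MEM @i0  | no-port MEM/MUL
1. mul.MUL @i1  | WAW r2
2. add.ALU or.ALU @i2/i3  | pair
3. and.ALU @i4  | RAW r1
4. mul.MUL @i5  | no-port MUL/MEM
5. ld.MEM @i6  | WAW r1
6. xor.ALU @i7  | RAW r1
7. ld.MEM or.ALU @i8/i9  | pair
8. add.ALU @i10  | tail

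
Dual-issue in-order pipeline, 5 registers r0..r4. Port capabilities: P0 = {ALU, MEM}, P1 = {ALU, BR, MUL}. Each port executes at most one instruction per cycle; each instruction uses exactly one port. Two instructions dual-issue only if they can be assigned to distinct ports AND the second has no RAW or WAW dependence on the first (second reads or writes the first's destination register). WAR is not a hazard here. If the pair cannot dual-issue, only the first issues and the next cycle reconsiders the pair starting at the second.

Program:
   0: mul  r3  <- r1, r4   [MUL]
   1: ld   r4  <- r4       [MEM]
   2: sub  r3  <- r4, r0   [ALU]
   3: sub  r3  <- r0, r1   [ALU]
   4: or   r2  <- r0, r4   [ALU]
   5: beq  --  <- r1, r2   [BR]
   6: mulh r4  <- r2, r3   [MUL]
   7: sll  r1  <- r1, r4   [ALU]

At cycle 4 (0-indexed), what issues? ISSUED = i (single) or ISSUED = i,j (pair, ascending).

#0 head=0: mul.MUL ld.MEM i0&i1 dual
#1 head=2: sub.ALU i2 WAW r3
#2 head=3: sub.ALU or.ALU i3&i4 dual
#3 head=5: beq.BR i5 no-port BR/MUL
#4 head=6: mulh.MUL i6 RAW r4
#5 head=7: sll.ALU i7 tail

ISSUED = 6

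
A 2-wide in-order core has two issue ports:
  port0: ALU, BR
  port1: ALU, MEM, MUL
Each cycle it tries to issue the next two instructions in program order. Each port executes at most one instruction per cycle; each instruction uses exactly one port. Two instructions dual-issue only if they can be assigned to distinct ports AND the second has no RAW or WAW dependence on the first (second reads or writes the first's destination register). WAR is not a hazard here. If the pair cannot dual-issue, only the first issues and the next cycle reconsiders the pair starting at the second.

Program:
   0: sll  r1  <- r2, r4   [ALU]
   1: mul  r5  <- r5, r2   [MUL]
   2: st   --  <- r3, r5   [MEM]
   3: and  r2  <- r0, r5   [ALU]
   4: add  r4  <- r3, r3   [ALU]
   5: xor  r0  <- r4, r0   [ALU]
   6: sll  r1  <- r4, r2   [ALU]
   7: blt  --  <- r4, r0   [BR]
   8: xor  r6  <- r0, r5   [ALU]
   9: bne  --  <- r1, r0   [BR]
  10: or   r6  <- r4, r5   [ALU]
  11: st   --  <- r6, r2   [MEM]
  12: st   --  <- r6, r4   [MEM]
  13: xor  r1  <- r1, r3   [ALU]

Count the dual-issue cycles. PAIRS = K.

PAIRS = 6

#0 head=0: sll mul i0&i1 2-wide
#1 head=2: st and i2&i3 2-wide
#2 head=4: add i4 RAW r4
#3 head=5: xor sll i5&i6 2-wide
#4 head=7: blt xor i7&i8 2-wide
#5 head=9: bne or i9&i10 2-wide
#6 head=11: st i11 no-port MEM/MEM
#7 head=12: st xor i12&i13 2-wide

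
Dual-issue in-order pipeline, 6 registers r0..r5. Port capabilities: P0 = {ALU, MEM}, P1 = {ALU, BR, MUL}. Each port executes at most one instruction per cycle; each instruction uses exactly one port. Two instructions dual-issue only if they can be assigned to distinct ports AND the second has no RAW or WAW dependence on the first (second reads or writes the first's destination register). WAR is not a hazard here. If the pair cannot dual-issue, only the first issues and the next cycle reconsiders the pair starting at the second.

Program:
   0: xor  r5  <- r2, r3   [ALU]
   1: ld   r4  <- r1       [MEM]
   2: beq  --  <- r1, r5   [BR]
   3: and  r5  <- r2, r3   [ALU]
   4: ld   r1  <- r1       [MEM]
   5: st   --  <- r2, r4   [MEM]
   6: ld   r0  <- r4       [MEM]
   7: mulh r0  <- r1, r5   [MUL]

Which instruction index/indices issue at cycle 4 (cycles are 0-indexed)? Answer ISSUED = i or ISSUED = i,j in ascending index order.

#0 head=0: xor.ALU ld.MEM i0&i1 pair
#1 head=2: beq.BR and.ALU i2&i3 pair
#2 head=4: ld.MEM i4 no-port MEM/MEM
#3 head=5: st.MEM i5 no-port MEM/MEM
#4 head=6: ld.MEM i6 WAW r0
#5 head=7: mulh.MUL i7 tail

ISSUED = 6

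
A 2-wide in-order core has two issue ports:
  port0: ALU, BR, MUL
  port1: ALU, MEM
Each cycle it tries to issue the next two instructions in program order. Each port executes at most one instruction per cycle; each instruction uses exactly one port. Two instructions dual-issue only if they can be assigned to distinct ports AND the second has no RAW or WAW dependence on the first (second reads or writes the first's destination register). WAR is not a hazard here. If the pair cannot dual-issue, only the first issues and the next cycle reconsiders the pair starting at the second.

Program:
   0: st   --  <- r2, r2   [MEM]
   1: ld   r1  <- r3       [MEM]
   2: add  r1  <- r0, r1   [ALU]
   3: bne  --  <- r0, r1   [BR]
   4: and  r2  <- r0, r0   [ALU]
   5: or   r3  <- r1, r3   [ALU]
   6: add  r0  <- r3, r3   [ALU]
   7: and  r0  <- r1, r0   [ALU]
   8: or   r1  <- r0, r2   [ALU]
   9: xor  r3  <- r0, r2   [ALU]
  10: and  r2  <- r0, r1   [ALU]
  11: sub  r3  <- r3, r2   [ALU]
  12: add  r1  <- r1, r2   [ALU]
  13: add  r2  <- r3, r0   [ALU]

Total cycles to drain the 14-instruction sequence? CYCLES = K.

0. st.MEM @i0  | no-port MEM/MEM
1. ld.MEM @i1  | RAW+WAW r1
2. add.ALU @i2  | RAW r1
3. bne.BR/and.ALU @i3/i4  | 2-wide
4. or.ALU @i5  | RAW r3
5. add.ALU @i6  | RAW+WAW r0
6. and.ALU @i7  | RAW r0
7. or.ALU/xor.ALU @i8/i9  | 2-wide
8. and.ALU @i10  | RAW r2
9. sub.ALU/add.ALU @i11/i12  | 2-wide
10. add.ALU @i13  | tail

CYCLES = 11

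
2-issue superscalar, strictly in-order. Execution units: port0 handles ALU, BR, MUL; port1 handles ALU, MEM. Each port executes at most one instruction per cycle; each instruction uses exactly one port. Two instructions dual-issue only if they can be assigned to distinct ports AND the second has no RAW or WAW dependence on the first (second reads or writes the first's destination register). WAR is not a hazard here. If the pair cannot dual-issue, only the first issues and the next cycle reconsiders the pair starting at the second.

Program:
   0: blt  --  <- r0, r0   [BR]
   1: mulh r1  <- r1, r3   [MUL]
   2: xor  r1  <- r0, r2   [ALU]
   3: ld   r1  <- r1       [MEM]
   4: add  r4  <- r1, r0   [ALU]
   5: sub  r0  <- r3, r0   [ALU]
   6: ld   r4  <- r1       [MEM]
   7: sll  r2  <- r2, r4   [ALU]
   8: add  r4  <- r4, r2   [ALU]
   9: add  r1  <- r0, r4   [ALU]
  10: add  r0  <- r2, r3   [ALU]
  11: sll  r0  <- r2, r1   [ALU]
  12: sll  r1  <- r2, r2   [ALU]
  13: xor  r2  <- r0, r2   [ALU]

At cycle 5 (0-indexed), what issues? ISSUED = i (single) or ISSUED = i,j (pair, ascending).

0. blt.BR @i0  | no-port BR/MUL
1. mulh.MUL @i1  | WAW r1
2. xor.ALU @i2  | RAW+WAW r1
3. ld.MEM @i3  | RAW r1
4. add.ALU sub.ALU @i4&i5  | 2-wide
5. ld.MEM @i6  | RAW r4
6. sll.ALU @i7  | RAW r2
7. add.ALU @i8  | RAW r4
8. add.ALU add.ALU @i9&i10  | 2-wide
9. sll.ALU sll.ALU @i11&i12  | 2-wide
10. xor.ALU @i13  | tail

ISSUED = 6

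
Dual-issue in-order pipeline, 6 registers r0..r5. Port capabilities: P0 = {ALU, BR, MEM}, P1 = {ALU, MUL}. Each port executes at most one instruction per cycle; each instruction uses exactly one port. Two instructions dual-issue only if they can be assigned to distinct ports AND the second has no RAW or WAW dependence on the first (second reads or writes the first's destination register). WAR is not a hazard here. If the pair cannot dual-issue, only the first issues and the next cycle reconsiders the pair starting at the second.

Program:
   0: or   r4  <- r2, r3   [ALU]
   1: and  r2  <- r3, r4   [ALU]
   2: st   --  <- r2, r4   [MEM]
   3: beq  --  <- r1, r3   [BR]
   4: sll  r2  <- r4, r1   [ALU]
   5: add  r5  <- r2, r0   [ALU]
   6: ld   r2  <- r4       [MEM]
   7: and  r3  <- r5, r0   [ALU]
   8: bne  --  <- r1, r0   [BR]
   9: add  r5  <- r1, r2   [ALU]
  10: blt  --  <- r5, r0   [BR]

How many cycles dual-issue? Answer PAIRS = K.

t=0 i0:or.ALU ; RAW r4
t=1 i1:and.ALU ; RAW r2
t=2 i2:st.MEM ; no-port MEM/BR
t=3 i3&i4:beq.BR+sll.ALU ; dual
t=4 i5&i6:add.ALU+ld.MEM ; dual
t=5 i7&i8:and.ALU+bne.BR ; dual
t=6 i9:add.ALU ; RAW r5
t=7 i10:blt.BR ; tail

PAIRS = 3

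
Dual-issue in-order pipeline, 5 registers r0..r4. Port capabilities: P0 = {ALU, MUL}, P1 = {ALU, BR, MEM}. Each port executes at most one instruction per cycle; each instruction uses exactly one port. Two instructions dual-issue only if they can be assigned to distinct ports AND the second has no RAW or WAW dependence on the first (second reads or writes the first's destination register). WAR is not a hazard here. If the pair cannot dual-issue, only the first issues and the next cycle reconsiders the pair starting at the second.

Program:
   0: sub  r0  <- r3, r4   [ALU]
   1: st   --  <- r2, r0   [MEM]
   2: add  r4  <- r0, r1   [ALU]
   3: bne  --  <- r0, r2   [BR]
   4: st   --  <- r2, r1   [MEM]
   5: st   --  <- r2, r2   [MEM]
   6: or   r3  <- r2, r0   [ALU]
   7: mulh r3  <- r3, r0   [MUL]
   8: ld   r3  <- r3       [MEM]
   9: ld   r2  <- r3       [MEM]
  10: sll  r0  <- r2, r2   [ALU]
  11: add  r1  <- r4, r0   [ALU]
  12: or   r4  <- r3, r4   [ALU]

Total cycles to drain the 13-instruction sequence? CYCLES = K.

0. sub.ALU @i0  | RAW r0
1. st.MEM;add.ALU @i1/i2  | dual
2. bne.BR @i3  | no-port BR/MEM
3. st.MEM @i4  | no-port MEM/MEM
4. st.MEM;or.ALU @i5/i6  | dual
5. mulh.MUL @i7  | RAW+WAW r3
6. ld.MEM @i8  | no-port MEM/MEM
7. ld.MEM @i9  | RAW r2
8. sll.ALU @i10  | RAW r0
9. add.ALU;or.ALU @i11/i12  | dual

CYCLES = 10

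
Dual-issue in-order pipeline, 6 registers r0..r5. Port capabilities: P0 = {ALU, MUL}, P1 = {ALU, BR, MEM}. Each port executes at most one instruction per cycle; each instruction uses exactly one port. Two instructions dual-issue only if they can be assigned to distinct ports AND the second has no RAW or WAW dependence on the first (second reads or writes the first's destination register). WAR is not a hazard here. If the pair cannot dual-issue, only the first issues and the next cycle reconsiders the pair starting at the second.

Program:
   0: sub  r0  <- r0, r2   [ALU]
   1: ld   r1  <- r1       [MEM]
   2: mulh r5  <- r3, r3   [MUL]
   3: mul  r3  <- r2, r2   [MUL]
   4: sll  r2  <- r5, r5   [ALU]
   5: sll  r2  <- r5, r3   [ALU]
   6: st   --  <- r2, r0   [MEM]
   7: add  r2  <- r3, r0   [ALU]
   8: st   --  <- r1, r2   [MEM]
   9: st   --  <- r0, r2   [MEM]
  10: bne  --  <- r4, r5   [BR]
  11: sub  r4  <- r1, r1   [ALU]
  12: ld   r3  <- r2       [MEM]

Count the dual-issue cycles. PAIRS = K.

t=0 i0,i1:sub.ALU;ld.MEM ; pair
t=1 i2:mulh.MUL ; no-port MUL/MUL
t=2 i3,i4:mul.MUL;sll.ALU ; pair
t=3 i5:sll.ALU ; RAW r2
t=4 i6,i7:st.MEM;add.ALU ; pair
t=5 i8:st.MEM ; no-port MEM/MEM
t=6 i9:st.MEM ; no-port MEM/BR
t=7 i10,i11:bne.BR;sub.ALU ; pair
t=8 i12:ld.MEM ; tail

PAIRS = 4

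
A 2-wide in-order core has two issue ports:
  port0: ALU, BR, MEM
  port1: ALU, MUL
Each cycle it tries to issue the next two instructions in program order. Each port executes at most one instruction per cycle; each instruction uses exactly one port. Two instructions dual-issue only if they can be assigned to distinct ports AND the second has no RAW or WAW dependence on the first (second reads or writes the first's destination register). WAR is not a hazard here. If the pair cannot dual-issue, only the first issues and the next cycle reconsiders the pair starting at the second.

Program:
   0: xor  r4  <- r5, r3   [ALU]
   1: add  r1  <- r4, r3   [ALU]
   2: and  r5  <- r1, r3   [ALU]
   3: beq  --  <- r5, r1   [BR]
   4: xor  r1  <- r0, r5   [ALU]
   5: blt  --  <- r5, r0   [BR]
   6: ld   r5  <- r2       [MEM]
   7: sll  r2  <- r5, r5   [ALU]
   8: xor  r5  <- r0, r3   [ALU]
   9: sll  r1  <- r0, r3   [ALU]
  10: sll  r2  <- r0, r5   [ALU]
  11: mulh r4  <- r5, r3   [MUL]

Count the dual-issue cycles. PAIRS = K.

[0] i0  xor.ALU  -- RAW r4
[1] i1  add.ALU  -- RAW r1
[2] i2  and.ALU  -- RAW r5
[3] i3+i4  beq.BR/xor.ALU  -- 2-wide
[4] i5  blt.BR  -- no-port BR/MEM
[5] i6  ld.MEM  -- RAW r5
[6] i7+i8  sll.ALU/xor.ALU  -- 2-wide
[7] i9+i10  sll.ALU/sll.ALU  -- 2-wide
[8] i11  mulh.MUL  -- tail

PAIRS = 3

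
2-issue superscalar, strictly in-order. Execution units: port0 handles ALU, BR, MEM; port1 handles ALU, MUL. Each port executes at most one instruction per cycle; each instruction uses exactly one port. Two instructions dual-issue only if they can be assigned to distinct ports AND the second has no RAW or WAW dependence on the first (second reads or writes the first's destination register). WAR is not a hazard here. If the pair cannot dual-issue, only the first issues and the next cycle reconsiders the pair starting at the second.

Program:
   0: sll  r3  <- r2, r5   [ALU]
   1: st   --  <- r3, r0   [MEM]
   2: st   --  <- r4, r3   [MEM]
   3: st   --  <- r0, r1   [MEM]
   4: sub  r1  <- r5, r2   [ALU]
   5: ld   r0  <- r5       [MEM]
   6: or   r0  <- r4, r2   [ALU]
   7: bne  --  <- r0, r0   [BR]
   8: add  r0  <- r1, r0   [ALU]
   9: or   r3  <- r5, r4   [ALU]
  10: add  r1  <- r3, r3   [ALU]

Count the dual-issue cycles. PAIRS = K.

c0: i0 sll.ALU  RAW r3
c1: i1 st.MEM  no-port MEM/MEM
c2: i2 st.MEM  no-port MEM/MEM
c3: i3+i4 st.MEM sub.ALU  dual
c4: i5 ld.MEM  WAW r0
c5: i6 or.ALU  RAW r0
c6: i7+i8 bne.BR add.ALU  dual
c7: i9 or.ALU  RAW r3
c8: i10 add.ALU  tail

PAIRS = 2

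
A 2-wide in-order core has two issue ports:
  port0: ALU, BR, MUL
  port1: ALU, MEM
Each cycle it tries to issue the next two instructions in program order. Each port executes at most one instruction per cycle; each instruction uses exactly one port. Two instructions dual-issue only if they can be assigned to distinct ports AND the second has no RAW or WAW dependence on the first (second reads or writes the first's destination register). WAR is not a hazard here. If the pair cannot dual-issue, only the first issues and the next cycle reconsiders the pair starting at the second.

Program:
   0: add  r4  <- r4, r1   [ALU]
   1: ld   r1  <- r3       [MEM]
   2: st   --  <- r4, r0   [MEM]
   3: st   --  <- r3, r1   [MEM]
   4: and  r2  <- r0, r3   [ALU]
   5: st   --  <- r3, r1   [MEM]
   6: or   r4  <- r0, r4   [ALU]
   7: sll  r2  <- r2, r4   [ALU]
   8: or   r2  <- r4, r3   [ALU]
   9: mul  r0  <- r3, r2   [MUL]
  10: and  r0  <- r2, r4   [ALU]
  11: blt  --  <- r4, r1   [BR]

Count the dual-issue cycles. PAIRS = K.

PAIRS = 4

#0 head=0: add ld i0&i1 2-wide
#1 head=2: st i2 no-port MEM/MEM
#2 head=3: st and i3&i4 2-wide
#3 head=5: st or i5&i6 2-wide
#4 head=7: sll i7 WAW r2
#5 head=8: or i8 RAW r2
#6 head=9: mul i9 WAW r0
#7 head=10: and blt i10&i11 2-wide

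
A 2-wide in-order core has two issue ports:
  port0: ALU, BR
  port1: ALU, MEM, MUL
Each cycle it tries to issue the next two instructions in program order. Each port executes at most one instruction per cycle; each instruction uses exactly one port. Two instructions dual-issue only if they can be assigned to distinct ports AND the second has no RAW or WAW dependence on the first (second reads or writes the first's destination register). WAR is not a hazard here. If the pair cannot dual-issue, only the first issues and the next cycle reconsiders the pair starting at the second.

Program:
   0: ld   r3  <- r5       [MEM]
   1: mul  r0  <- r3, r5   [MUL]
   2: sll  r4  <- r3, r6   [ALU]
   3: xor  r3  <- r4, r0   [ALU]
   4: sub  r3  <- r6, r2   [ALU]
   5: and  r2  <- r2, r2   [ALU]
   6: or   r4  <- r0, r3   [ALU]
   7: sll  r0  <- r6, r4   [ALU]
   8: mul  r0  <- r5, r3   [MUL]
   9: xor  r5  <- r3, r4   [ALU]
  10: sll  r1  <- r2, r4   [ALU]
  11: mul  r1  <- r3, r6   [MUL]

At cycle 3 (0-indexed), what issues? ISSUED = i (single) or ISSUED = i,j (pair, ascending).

  cy0 -> i0 (ld.MEM) no-port MEM/MUL
  cy1 -> i1+i2 (mul.MUL+sll.ALU) dual
  cy2 -> i3 (xor.ALU) WAW r3
  cy3 -> i4+i5 (sub.ALU+and.ALU) dual
  cy4 -> i6 (or.ALU) RAW r4
  cy5 -> i7 (sll.ALU) WAW r0
  cy6 -> i8+i9 (mul.MUL+xor.ALU) dual
  cy7 -> i10 (sll.ALU) WAW r1
  cy8 -> i11 (mul.MUL) tail

ISSUED = 4,5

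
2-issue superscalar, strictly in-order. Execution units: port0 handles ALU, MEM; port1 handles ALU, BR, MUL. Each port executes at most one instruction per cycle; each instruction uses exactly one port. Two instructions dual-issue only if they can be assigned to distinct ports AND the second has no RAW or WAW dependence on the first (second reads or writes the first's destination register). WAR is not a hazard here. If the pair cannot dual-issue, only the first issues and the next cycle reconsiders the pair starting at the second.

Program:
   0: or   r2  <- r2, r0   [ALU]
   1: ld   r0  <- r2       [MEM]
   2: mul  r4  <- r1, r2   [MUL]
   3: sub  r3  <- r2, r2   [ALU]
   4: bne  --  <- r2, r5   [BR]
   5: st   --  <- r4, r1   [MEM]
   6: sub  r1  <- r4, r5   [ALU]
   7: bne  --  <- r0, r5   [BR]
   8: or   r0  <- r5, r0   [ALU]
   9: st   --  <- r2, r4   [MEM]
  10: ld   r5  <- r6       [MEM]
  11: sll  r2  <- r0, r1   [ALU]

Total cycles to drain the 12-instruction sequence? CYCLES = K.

  cy0 -> i0 (or.ALU) RAW r2
  cy1 -> i1+i2 (ld.MEM;mul.MUL) 2-wide
  cy2 -> i3+i4 (sub.ALU;bne.BR) 2-wide
  cy3 -> i5+i6 (st.MEM;sub.ALU) 2-wide
  cy4 -> i7+i8 (bne.BR;or.ALU) 2-wide
  cy5 -> i9 (st.MEM) no-port MEM/MEM
  cy6 -> i10+i11 (ld.MEM;sll.ALU) 2-wide

CYCLES = 7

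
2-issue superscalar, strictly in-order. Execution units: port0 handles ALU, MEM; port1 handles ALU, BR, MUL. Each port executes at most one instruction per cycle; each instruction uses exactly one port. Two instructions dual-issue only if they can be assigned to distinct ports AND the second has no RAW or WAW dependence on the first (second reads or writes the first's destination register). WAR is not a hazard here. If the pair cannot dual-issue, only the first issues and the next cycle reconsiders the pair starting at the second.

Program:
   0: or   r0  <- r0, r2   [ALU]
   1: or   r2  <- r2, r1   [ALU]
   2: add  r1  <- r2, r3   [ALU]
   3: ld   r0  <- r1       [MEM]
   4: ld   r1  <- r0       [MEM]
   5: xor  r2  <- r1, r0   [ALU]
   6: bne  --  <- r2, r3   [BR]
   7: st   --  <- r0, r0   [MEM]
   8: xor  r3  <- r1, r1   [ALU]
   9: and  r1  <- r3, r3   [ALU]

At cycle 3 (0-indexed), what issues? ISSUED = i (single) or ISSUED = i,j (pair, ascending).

t=0 i0&i1:or.ALU;or.ALU ; pair
t=1 i2:add.ALU ; RAW r1
t=2 i3:ld.MEM ; no-port MEM/MEM
t=3 i4:ld.MEM ; RAW r1
t=4 i5:xor.ALU ; RAW r2
t=5 i6&i7:bne.BR;st.MEM ; pair
t=6 i8:xor.ALU ; RAW r3
t=7 i9:and.ALU ; tail

ISSUED = 4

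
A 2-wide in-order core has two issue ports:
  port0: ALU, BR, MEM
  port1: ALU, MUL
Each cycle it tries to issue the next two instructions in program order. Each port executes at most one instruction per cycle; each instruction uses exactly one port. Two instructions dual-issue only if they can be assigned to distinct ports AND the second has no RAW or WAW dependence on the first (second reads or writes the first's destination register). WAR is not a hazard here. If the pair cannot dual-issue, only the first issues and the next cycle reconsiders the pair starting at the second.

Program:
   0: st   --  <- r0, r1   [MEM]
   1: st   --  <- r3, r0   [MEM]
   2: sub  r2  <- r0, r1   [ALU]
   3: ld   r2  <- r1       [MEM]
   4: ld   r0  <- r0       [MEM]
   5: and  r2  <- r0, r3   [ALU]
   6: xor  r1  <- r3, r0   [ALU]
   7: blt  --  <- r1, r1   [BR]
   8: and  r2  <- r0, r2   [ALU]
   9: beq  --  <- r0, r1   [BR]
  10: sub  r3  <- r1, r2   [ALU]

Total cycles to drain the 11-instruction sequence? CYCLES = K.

CYCLES = 7

#0 head=0: st i0 no-port MEM/MEM
#1 head=1: st+sub i1+i2 dual
#2 head=3: ld i3 no-port MEM/MEM
#3 head=4: ld i4 RAW r0
#4 head=5: and+xor i5+i6 dual
#5 head=7: blt+and i7+i8 dual
#6 head=9: beq+sub i9+i10 dual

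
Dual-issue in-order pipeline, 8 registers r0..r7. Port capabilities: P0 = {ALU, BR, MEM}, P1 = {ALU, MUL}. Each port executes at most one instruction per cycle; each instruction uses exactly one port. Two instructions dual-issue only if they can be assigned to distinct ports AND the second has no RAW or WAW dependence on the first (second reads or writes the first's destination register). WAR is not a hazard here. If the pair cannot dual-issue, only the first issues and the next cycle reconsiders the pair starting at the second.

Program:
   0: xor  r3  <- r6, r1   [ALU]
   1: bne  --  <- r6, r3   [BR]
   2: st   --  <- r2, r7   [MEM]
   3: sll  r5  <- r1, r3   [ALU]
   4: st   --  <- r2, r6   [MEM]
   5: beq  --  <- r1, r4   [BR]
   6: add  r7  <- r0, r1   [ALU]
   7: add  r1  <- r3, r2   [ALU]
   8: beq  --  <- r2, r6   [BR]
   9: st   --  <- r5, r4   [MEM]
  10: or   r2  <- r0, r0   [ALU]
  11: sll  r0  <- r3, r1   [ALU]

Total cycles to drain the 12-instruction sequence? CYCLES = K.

#0 head=0: xor.ALU i0 RAW r3
#1 head=1: bne.BR i1 no-port BR/MEM
#2 head=2: st.MEM/sll.ALU i2/i3 pair
#3 head=4: st.MEM i4 no-port MEM/BR
#4 head=5: beq.BR/add.ALU i5/i6 pair
#5 head=7: add.ALU/beq.BR i7/i8 pair
#6 head=9: st.MEM/or.ALU i9/i10 pair
#7 head=11: sll.ALU i11 tail

CYCLES = 8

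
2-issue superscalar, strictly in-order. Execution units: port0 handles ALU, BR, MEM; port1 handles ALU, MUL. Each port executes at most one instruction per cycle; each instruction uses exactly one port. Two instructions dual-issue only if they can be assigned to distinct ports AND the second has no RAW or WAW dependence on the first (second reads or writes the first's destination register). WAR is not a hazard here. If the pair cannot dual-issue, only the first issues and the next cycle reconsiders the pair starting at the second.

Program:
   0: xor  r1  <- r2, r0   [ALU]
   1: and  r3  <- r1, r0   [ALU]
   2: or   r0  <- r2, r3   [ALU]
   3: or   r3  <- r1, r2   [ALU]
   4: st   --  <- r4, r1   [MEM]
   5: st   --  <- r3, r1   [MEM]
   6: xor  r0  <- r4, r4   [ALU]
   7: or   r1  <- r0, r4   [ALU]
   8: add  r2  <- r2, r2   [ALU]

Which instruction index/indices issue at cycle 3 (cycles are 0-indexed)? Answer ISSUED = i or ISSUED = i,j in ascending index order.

ISSUED = 4

[0] i0  xor.ALU  -- RAW r1
[1] i1  and.ALU  -- RAW r3
[2] i2,i3  or.ALU or.ALU  -- pair
[3] i4  st.MEM  -- no-port MEM/MEM
[4] i5,i6  st.MEM xor.ALU  -- pair
[5] i7,i8  or.ALU add.ALU  -- pair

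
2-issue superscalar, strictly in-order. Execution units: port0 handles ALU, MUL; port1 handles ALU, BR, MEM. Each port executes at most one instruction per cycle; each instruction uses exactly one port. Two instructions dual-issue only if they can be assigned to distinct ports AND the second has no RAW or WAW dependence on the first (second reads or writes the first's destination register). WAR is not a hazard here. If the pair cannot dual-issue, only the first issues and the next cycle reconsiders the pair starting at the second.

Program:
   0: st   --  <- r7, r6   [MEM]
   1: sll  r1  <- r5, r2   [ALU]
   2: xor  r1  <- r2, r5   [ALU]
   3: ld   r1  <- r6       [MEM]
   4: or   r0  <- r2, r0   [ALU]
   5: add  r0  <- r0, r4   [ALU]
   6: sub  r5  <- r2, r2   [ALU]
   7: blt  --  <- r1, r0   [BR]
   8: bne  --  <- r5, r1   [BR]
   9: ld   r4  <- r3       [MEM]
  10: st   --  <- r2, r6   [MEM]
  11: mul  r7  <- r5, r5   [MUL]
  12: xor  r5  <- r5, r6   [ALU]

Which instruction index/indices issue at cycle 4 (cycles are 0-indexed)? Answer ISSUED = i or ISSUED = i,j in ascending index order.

ISSUED = 7

#0 head=0: st;sll i0/i1 dual
#1 head=2: xor i2 WAW r1
#2 head=3: ld;or i3/i4 dual
#3 head=5: add;sub i5/i6 dual
#4 head=7: blt i7 no-port BR/BR
#5 head=8: bne i8 no-port BR/MEM
#6 head=9: ld i9 no-port MEM/MEM
#7 head=10: st;mul i10/i11 dual
#8 head=12: xor i12 tail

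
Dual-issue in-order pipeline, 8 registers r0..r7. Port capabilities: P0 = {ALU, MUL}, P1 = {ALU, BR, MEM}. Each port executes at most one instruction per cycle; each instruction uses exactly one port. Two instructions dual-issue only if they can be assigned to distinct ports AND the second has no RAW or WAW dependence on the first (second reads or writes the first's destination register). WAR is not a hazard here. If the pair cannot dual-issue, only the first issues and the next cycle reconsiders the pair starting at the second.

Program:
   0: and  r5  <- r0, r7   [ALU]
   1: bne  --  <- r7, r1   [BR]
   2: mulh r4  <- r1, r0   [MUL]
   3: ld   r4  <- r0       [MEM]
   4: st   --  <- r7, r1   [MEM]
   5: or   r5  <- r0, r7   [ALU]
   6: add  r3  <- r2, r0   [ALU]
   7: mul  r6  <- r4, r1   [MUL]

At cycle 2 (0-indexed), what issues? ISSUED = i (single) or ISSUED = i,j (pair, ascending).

[0] i0,i1  and.ALU;bne.BR  -- dual
[1] i2  mulh.MUL  -- WAW r4
[2] i3  ld.MEM  -- no-port MEM/MEM
[3] i4,i5  st.MEM;or.ALU  -- dual
[4] i6,i7  add.ALU;mul.MUL  -- dual

ISSUED = 3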